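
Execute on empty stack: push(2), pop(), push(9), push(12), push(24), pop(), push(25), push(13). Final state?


push(2) -> [2]
pop() returns 2 -> []
push(9) -> [9]
push(12) -> [9, 12]
push(24) -> [9, 12, 24]
pop() returns 24 -> [9, 12]
push(25) -> [9, 12, 25]
push(13) -> [9, 12, 25, 13]
Final stack (bottom to top): [9, 12, 25, 13]


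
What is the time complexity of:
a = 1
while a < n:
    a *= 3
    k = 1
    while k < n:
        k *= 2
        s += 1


Per nesting level: O(log n) * O(log n) = O((log n)^2)
Complexity: O((log n)^2)


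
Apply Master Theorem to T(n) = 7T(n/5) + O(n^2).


a=7, b=5, c=2. log_5(7)=1.209 < c=2. Case 3: O(n^c) = O(n^2)
Complexity: O(n^2)


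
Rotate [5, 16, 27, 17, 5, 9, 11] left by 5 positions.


Left rotate by 5: [9, 11, 5, 16, 27, 17, 5]


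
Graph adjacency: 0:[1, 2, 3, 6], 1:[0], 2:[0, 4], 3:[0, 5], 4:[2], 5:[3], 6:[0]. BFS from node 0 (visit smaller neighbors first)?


BFS queue: start with [0]
Visit order: [0, 1, 2, 3, 6, 4, 5]


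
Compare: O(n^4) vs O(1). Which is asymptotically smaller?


constant grows slower than quartic
O(1) is asymptotically smaller; O(n^4) grows faster


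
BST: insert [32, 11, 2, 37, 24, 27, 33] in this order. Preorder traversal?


Root = 32; build tree by BST insertion.
Preorder traversal: [32, 11, 2, 24, 27, 37, 33]


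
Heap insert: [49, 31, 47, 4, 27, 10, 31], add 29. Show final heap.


Append 29: [49, 31, 47, 4, 27, 10, 31, 29]
Bubble up: swap idx 7(29) with idx 3(4)
Result: [49, 31, 47, 29, 27, 10, 31, 4]


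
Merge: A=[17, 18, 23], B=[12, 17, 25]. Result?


Compare heads, take smaller each step.
Merged: [12, 17, 17, 18, 23, 25]


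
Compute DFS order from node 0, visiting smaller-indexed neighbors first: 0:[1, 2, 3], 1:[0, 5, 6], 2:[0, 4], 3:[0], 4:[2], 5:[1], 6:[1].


DFS stack-based: start with [0]
Visit order: [0, 1, 5, 6, 2, 4, 3]


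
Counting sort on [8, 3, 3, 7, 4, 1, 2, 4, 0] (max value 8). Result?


Count array: [1, 1, 1, 2, 2, 0, 0, 1, 1]
Reconstruct: [0, 1, 2, 3, 3, 4, 4, 7, 8]


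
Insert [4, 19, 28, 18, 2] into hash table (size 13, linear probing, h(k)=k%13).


Insertions: 4->slot 4; 19->slot 6; 28->slot 2; 18->slot 5; 2->slot 3
Table: [None, None, 28, 2, 4, 18, 19, None, None, None, None, None, None]


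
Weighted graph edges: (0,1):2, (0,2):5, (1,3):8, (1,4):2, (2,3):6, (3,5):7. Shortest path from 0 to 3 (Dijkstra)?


Dijkstra from 0:
Distances: {0: 0, 1: 2, 2: 5, 3: 10, 4: 4, 5: 17}
Shortest distance to 3 = 10, path = [0, 1, 3]


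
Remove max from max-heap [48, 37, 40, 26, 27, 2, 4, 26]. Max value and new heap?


Max = 48
Replace root with last, heapify down
Resulting heap: [40, 37, 26, 26, 27, 2, 4]


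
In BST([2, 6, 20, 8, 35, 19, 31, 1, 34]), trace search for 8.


BST root = 2
Search for 8: compare at each node
Path: [2, 6, 20, 8]


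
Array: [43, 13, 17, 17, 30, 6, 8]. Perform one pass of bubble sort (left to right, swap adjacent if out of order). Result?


After one pass: [13, 17, 17, 30, 6, 8, 43]


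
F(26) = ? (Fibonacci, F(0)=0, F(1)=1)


F(n)=F(n-1)+F(n-2)
...F(24)=46368, F(25)=75025, F(26)=121393


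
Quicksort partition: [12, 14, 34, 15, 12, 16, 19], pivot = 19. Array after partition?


Elements <= 19 go left of pivot.
Result: [12, 14, 15, 12, 16, 19, 34], pivot at index 5


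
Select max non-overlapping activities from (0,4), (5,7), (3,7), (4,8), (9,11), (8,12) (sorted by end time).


Greedy: pick earliest-ending, then skip overlaps.
Selected (3 activities): [(0, 4), (5, 7), (9, 11)]


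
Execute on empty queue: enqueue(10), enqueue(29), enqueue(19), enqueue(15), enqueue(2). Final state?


enqueue(10) -> [10]
enqueue(29) -> [10, 29]
enqueue(19) -> [10, 29, 19]
enqueue(15) -> [10, 29, 19, 15]
enqueue(2) -> [10, 29, 19, 15, 2]
Final queue (front to back): [10, 29, 19, 15, 2]


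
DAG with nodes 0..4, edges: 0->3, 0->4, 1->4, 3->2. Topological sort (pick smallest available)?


Kahn's algorithm, process smallest node first
Order: [0, 1, 3, 2, 4]


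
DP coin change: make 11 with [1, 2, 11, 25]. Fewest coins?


dp[0]=0; dp[i]=1+min(dp[i-c] for c in coins)
...dp[6]=3, dp[7]=4, dp[8]=4, dp[9]=5, dp[10]=5, dp[11]=1
Minimum coins for 11 = 1


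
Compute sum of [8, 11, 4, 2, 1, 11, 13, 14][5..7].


Prefix sums: [0, 8, 19, 23, 25, 26, 37, 50, 64]
Sum[5..7] = prefix[8] - prefix[5] = 64 - 26 = 38


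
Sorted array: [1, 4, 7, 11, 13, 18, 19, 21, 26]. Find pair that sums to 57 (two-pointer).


Two pointers: lo=0, hi=8
No pair sums to 57


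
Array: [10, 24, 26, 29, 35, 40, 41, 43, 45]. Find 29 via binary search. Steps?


Search for 29:
[0,8] mid=4 arr[4]=35
[0,3] mid=1 arr[1]=24
[2,3] mid=2 arr[2]=26
[3,3] mid=3 arr[3]=29
Total: 4 comparisons


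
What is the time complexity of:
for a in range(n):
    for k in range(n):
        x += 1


Per nesting level: O(n) * O(n) = O(n^2)
Complexity: O(n^2)


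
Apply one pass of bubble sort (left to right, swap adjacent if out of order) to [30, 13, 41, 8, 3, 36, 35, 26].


After one pass: [13, 30, 8, 3, 36, 35, 26, 41]


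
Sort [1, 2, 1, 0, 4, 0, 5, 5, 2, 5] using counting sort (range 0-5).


Count array: [2, 2, 2, 0, 1, 3]
Reconstruct: [0, 0, 1, 1, 2, 2, 4, 5, 5, 5]


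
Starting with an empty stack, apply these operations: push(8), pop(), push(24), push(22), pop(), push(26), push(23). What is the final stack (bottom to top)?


push(8) -> [8]
pop() returns 8 -> []
push(24) -> [24]
push(22) -> [24, 22]
pop() returns 22 -> [24]
push(26) -> [24, 26]
push(23) -> [24, 26, 23]
Final stack (bottom to top): [24, 26, 23]


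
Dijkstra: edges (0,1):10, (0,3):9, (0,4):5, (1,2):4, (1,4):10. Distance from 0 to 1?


Dijkstra from 0:
Distances: {0: 0, 1: 10, 2: 14, 3: 9, 4: 5}
Shortest distance to 1 = 10, path = [0, 1]


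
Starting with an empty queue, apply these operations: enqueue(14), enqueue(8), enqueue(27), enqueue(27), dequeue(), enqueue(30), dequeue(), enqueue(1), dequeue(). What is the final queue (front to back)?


enqueue(14) -> [14]
enqueue(8) -> [14, 8]
enqueue(27) -> [14, 8, 27]
enqueue(27) -> [14, 8, 27, 27]
dequeue() returns 14 -> [8, 27, 27]
enqueue(30) -> [8, 27, 27, 30]
dequeue() returns 8 -> [27, 27, 30]
enqueue(1) -> [27, 27, 30, 1]
dequeue() returns 27 -> [27, 30, 1]
Final queue (front to back): [27, 30, 1]


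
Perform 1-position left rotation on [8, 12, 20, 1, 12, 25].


Left rotate by 1: [12, 20, 1, 12, 25, 8]


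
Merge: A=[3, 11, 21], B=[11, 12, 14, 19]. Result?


Compare heads, take smaller each step.
Merged: [3, 11, 11, 12, 14, 19, 21]


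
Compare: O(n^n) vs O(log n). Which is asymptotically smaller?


logarithmic grows slower than n^n
O(log n) is asymptotically smaller; O(n^n) grows faster


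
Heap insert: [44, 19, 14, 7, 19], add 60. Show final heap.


Append 60: [44, 19, 14, 7, 19, 60]
Bubble up: swap idx 5(60) with idx 2(14); swap idx 2(60) with idx 0(44)
Result: [60, 19, 44, 7, 19, 14]


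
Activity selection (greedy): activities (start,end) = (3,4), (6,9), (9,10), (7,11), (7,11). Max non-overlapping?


Greedy: pick earliest-ending, then skip overlaps.
Selected (3 activities): [(3, 4), (6, 9), (9, 10)]


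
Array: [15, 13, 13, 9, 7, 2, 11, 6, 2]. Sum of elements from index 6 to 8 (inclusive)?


Prefix sums: [0, 15, 28, 41, 50, 57, 59, 70, 76, 78]
Sum[6..8] = prefix[9] - prefix[6] = 78 - 59 = 19


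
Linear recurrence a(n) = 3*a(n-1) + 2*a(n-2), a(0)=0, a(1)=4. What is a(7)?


Build bottom-up:
...a(5)=556, a(6)=1980, a(7)=3*1980+2*556=7052


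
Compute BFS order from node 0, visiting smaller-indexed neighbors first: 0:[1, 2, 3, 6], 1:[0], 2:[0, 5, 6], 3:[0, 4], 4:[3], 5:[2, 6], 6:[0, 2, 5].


BFS queue: start with [0]
Visit order: [0, 1, 2, 3, 6, 5, 4]


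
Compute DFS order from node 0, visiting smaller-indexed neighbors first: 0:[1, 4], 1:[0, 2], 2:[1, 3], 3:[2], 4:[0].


DFS stack-based: start with [0]
Visit order: [0, 1, 2, 3, 4]


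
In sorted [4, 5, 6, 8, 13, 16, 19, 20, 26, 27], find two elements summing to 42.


Two pointers: lo=0, hi=9
Found pair: (16, 26) summing to 42


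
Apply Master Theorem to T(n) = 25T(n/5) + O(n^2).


a=25, b=5, c=2. log_5(25)=2 = c=2. Case 2: O(n^c log n) = O(n^2 log n)
Complexity: O(n^2 log n)


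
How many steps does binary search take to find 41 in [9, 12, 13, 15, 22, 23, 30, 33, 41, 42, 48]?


Search for 41:
[0,10] mid=5 arr[5]=23
[6,10] mid=8 arr[8]=41
Total: 2 comparisons


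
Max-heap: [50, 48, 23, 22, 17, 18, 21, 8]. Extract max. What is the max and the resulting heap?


Max = 50
Replace root with last, heapify down
Resulting heap: [48, 22, 23, 8, 17, 18, 21]


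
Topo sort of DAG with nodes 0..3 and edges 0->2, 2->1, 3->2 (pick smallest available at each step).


Kahn's algorithm, process smallest node first
Order: [0, 3, 2, 1]


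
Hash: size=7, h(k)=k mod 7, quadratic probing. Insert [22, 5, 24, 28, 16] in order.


Insertions: 22->slot 1; 5->slot 5; 24->slot 3; 28->slot 0; 16->slot 2
Table: [28, 22, 16, 24, None, 5, None]


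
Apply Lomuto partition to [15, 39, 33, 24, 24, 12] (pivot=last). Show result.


Elements <= 12 go left of pivot.
Result: [12, 39, 33, 24, 24, 15], pivot at index 0


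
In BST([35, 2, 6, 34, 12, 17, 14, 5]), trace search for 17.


BST root = 35
Search for 17: compare at each node
Path: [35, 2, 6, 34, 12, 17]


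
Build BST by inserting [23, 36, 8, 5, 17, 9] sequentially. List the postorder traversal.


Root = 23; build tree by BST insertion.
Postorder traversal: [5, 9, 17, 8, 36, 23]


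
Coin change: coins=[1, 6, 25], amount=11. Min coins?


dp[0]=0; dp[i]=1+min(dp[i-c] for c in coins)
...dp[6]=1, dp[7]=2, dp[8]=3, dp[9]=4, dp[10]=5, dp[11]=6
Minimum coins for 11 = 6


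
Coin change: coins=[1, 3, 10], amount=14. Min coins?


dp[0]=0; dp[i]=1+min(dp[i-c] for c in coins)
...dp[9]=3, dp[10]=1, dp[11]=2, dp[12]=3, dp[13]=2, dp[14]=3
Minimum coins for 14 = 3


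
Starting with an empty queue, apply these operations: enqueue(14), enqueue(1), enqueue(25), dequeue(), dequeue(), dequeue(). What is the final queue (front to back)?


enqueue(14) -> [14]
enqueue(1) -> [14, 1]
enqueue(25) -> [14, 1, 25]
dequeue() returns 14 -> [1, 25]
dequeue() returns 1 -> [25]
dequeue() returns 25 -> []
Final queue (front to back): []


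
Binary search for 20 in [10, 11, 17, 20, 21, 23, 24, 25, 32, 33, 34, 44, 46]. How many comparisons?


Search for 20:
[0,12] mid=6 arr[6]=24
[0,5] mid=2 arr[2]=17
[3,5] mid=4 arr[4]=21
[3,3] mid=3 arr[3]=20
Total: 4 comparisons


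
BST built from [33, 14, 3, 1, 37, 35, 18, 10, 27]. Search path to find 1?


BST root = 33
Search for 1: compare at each node
Path: [33, 14, 3, 1]


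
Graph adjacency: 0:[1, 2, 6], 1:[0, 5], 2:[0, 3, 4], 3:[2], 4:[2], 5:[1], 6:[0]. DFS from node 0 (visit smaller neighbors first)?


DFS stack-based: start with [0]
Visit order: [0, 1, 5, 2, 3, 4, 6]


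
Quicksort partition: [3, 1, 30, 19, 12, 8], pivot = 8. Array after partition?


Elements <= 8 go left of pivot.
Result: [3, 1, 8, 19, 12, 30], pivot at index 2


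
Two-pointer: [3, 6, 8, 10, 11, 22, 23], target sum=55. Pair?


Two pointers: lo=0, hi=6
No pair sums to 55


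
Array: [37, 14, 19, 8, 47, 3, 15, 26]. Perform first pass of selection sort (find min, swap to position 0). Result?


After one pass: [3, 14, 19, 8, 47, 37, 15, 26]


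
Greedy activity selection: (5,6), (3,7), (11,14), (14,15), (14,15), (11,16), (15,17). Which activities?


Greedy: pick earliest-ending, then skip overlaps.
Selected (4 activities): [(5, 6), (11, 14), (14, 15), (15, 17)]


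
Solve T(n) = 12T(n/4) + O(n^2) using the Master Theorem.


a=12, b=4, c=2. log_4(12)=1.792 < c=2. Case 3: O(n^c) = O(n^2)
Complexity: O(n^2)


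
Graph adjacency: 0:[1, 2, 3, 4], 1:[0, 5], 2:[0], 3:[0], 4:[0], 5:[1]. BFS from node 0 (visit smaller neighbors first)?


BFS queue: start with [0]
Visit order: [0, 1, 2, 3, 4, 5]


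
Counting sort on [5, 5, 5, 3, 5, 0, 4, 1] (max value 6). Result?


Count array: [1, 1, 0, 1, 1, 4, 0]
Reconstruct: [0, 1, 3, 4, 5, 5, 5, 5]


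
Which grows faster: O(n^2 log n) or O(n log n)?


linearithmic grows slower than n^2 log n
O(n log n) is asymptotically smaller; O(n^2 log n) grows faster


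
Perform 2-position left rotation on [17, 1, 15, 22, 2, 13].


Left rotate by 2: [15, 22, 2, 13, 17, 1]


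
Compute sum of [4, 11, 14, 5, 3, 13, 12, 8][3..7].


Prefix sums: [0, 4, 15, 29, 34, 37, 50, 62, 70]
Sum[3..7] = prefix[8] - prefix[3] = 70 - 29 = 41


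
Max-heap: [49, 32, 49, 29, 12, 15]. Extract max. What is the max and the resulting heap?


Max = 49
Replace root with last, heapify down
Resulting heap: [49, 32, 15, 29, 12]


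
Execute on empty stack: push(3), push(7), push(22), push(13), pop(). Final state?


push(3) -> [3]
push(7) -> [3, 7]
push(22) -> [3, 7, 22]
push(13) -> [3, 7, 22, 13]
pop() returns 13 -> [3, 7, 22]
Final stack (bottom to top): [3, 7, 22]


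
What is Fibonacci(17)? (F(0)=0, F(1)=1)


F(n)=F(n-1)+F(n-2)
...F(15)=610, F(16)=987, F(17)=1597


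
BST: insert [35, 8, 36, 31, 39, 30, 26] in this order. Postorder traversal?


Root = 35; build tree by BST insertion.
Postorder traversal: [26, 30, 31, 8, 39, 36, 35]


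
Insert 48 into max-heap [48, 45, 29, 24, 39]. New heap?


Append 48: [48, 45, 29, 24, 39, 48]
Bubble up: swap idx 5(48) with idx 2(29)
Result: [48, 45, 48, 24, 39, 29]


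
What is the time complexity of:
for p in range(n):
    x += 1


Per nesting level: O(n) = O(n)
Complexity: O(n)


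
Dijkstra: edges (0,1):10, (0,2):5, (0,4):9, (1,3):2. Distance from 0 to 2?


Dijkstra from 0:
Distances: {0: 0, 1: 10, 2: 5, 3: 12, 4: 9}
Shortest distance to 2 = 5, path = [0, 2]


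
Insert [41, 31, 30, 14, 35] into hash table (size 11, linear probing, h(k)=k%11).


Insertions: 41->slot 8; 31->slot 9; 30->slot 10; 14->slot 3; 35->slot 2
Table: [None, None, 35, 14, None, None, None, None, 41, 31, 30]


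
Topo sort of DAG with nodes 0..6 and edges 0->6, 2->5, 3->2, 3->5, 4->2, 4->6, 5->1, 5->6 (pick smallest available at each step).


Kahn's algorithm, process smallest node first
Order: [0, 3, 4, 2, 5, 1, 6]


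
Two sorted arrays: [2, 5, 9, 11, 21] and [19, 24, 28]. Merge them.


Compare heads, take smaller each step.
Merged: [2, 5, 9, 11, 19, 21, 24, 28]


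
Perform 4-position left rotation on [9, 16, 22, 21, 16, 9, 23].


Left rotate by 4: [16, 9, 23, 9, 16, 22, 21]


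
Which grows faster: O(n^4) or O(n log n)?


linearithmic grows slower than quartic
O(n log n) is asymptotically smaller; O(n^4) grows faster


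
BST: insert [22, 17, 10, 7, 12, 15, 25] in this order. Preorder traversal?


Root = 22; build tree by BST insertion.
Preorder traversal: [22, 17, 10, 7, 12, 15, 25]


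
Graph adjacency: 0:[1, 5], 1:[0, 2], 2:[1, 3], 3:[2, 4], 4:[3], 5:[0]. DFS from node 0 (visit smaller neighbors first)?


DFS stack-based: start with [0]
Visit order: [0, 1, 2, 3, 4, 5]


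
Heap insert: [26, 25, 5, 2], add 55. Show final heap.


Append 55: [26, 25, 5, 2, 55]
Bubble up: swap idx 4(55) with idx 1(25); swap idx 1(55) with idx 0(26)
Result: [55, 26, 5, 2, 25]


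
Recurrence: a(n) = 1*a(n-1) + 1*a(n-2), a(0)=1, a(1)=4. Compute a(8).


Build bottom-up:
...a(6)=37, a(7)=60, a(8)=1*60+1*37=97


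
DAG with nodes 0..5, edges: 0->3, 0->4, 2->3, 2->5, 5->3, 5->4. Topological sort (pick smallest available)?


Kahn's algorithm, process smallest node first
Order: [0, 1, 2, 5, 3, 4]


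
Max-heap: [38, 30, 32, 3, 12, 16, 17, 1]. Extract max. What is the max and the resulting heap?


Max = 38
Replace root with last, heapify down
Resulting heap: [32, 30, 17, 3, 12, 16, 1]


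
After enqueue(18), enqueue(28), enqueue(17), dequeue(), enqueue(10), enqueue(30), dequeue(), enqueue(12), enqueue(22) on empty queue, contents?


enqueue(18) -> [18]
enqueue(28) -> [18, 28]
enqueue(17) -> [18, 28, 17]
dequeue() returns 18 -> [28, 17]
enqueue(10) -> [28, 17, 10]
enqueue(30) -> [28, 17, 10, 30]
dequeue() returns 28 -> [17, 10, 30]
enqueue(12) -> [17, 10, 30, 12]
enqueue(22) -> [17, 10, 30, 12, 22]
Final queue (front to back): [17, 10, 30, 12, 22]


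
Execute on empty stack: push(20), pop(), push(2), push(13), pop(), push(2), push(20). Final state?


push(20) -> [20]
pop() returns 20 -> []
push(2) -> [2]
push(13) -> [2, 13]
pop() returns 13 -> [2]
push(2) -> [2, 2]
push(20) -> [2, 2, 20]
Final stack (bottom to top): [2, 2, 20]


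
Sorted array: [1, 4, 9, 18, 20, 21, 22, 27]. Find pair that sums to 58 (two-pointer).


Two pointers: lo=0, hi=7
No pair sums to 58


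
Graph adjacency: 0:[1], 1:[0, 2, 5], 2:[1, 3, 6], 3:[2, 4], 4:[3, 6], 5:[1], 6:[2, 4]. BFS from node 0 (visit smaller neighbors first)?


BFS queue: start with [0]
Visit order: [0, 1, 2, 5, 3, 6, 4]


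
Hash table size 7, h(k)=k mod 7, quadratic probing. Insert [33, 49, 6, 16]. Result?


Insertions: 33->slot 5; 49->slot 0; 6->slot 6; 16->slot 2
Table: [49, None, 16, None, None, 33, 6]


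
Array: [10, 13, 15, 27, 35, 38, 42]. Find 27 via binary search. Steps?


Search for 27:
[0,6] mid=3 arr[3]=27
Total: 1 comparisons


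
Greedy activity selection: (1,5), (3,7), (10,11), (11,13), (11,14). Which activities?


Greedy: pick earliest-ending, then skip overlaps.
Selected (3 activities): [(1, 5), (10, 11), (11, 13)]


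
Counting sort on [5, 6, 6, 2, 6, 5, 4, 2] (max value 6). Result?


Count array: [0, 0, 2, 0, 1, 2, 3]
Reconstruct: [2, 2, 4, 5, 5, 6, 6, 6]


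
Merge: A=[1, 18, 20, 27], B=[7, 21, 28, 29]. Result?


Compare heads, take smaller each step.
Merged: [1, 7, 18, 20, 21, 27, 28, 29]


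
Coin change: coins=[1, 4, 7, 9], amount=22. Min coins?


dp[0]=0; dp[i]=1+min(dp[i-c] for c in coins)
...dp[17]=3, dp[18]=2, dp[19]=3, dp[20]=3, dp[21]=3, dp[22]=3
Minimum coins for 22 = 3


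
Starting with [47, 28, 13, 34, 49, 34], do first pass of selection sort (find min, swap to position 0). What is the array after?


After one pass: [13, 28, 47, 34, 49, 34]


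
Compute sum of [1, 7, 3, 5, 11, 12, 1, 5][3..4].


Prefix sums: [0, 1, 8, 11, 16, 27, 39, 40, 45]
Sum[3..4] = prefix[5] - prefix[3] = 27 - 11 = 16


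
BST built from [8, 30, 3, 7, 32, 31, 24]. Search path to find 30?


BST root = 8
Search for 30: compare at each node
Path: [8, 30]


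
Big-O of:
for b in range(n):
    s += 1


Per nesting level: O(n) = O(n)
Complexity: O(n)


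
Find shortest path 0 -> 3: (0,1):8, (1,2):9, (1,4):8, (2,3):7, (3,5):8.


Dijkstra from 0:
Distances: {0: 0, 1: 8, 2: 17, 3: 24, 4: 16, 5: 32}
Shortest distance to 3 = 24, path = [0, 1, 2, 3]


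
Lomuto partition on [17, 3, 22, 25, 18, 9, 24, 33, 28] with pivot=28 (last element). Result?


Elements <= 28 go left of pivot.
Result: [17, 3, 22, 25, 18, 9, 24, 28, 33], pivot at index 7


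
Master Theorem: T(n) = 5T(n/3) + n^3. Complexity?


a=5, b=3, c=3. log_3(5)=1.465 < c=3. Case 3: O(n^c) = O(n^3)
Complexity: O(n^3)


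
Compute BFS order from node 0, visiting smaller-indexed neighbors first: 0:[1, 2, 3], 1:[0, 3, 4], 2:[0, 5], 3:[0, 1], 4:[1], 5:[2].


BFS queue: start with [0]
Visit order: [0, 1, 2, 3, 4, 5]


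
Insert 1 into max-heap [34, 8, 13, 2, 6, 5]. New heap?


Append 1: [34, 8, 13, 2, 6, 5, 1]
Bubble up: no swaps needed
Result: [34, 8, 13, 2, 6, 5, 1]


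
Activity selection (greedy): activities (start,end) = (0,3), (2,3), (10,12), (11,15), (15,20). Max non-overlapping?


Greedy: pick earliest-ending, then skip overlaps.
Selected (3 activities): [(0, 3), (10, 12), (15, 20)]


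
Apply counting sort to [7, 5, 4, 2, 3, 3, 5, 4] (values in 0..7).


Count array: [0, 0, 1, 2, 2, 2, 0, 1]
Reconstruct: [2, 3, 3, 4, 4, 5, 5, 7]


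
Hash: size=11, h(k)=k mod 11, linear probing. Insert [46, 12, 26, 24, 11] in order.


Insertions: 46->slot 2; 12->slot 1; 26->slot 4; 24->slot 3; 11->slot 0
Table: [11, 12, 46, 24, 26, None, None, None, None, None, None]


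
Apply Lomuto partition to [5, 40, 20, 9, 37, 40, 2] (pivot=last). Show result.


Elements <= 2 go left of pivot.
Result: [2, 40, 20, 9, 37, 40, 5], pivot at index 0


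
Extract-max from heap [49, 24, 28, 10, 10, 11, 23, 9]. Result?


Max = 49
Replace root with last, heapify down
Resulting heap: [28, 24, 23, 10, 10, 11, 9]


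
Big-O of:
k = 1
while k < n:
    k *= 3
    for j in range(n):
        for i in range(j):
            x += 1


Per nesting level: O(log n) * O(n) * O(n) [triangular over j] = O(n^2 log n)
Complexity: O(n^2 log n)


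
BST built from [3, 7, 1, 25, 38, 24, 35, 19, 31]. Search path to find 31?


BST root = 3
Search for 31: compare at each node
Path: [3, 7, 25, 38, 35, 31]


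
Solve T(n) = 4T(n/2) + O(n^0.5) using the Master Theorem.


a=4, b=2, c=0.5. log_2(4)=2 > c=0.5. Case 1: O(n^log_b(a)) = O(n^2)
Complexity: O(n^2)


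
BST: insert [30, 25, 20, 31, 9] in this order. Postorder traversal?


Root = 30; build tree by BST insertion.
Postorder traversal: [9, 20, 25, 31, 30]


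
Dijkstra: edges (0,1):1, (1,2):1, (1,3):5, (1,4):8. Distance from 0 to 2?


Dijkstra from 0:
Distances: {0: 0, 1: 1, 2: 2, 3: 6, 4: 9}
Shortest distance to 2 = 2, path = [0, 1, 2]


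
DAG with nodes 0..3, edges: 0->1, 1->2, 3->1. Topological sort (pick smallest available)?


Kahn's algorithm, process smallest node first
Order: [0, 3, 1, 2]


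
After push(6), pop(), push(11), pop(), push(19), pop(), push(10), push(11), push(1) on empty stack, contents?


push(6) -> [6]
pop() returns 6 -> []
push(11) -> [11]
pop() returns 11 -> []
push(19) -> [19]
pop() returns 19 -> []
push(10) -> [10]
push(11) -> [10, 11]
push(1) -> [10, 11, 1]
Final stack (bottom to top): [10, 11, 1]


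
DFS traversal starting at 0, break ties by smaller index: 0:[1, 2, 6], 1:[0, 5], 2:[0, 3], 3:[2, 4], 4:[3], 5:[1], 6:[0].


DFS stack-based: start with [0]
Visit order: [0, 1, 5, 2, 3, 4, 6]


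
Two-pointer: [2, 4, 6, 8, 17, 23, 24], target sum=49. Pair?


Two pointers: lo=0, hi=6
No pair sums to 49


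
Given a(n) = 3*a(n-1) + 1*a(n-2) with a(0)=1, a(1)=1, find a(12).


Build bottom-up:
...a(10)=55807, a(11)=184318, a(12)=3*184318+1*55807=608761


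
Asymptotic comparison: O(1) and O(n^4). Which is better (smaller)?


constant grows slower than quartic
O(1) is asymptotically smaller; O(n^4) grows faster


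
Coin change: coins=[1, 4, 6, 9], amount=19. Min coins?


dp[0]=0; dp[i]=1+min(dp[i-c] for c in coins)
...dp[14]=3, dp[15]=2, dp[16]=3, dp[17]=3, dp[18]=2, dp[19]=3
Minimum coins for 19 = 3


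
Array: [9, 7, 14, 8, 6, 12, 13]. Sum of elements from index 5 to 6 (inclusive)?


Prefix sums: [0, 9, 16, 30, 38, 44, 56, 69]
Sum[5..6] = prefix[7] - prefix[5] = 69 - 44 = 25


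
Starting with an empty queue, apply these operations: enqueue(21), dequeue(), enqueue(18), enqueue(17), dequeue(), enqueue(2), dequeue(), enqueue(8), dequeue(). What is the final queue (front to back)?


enqueue(21) -> [21]
dequeue() returns 21 -> []
enqueue(18) -> [18]
enqueue(17) -> [18, 17]
dequeue() returns 18 -> [17]
enqueue(2) -> [17, 2]
dequeue() returns 17 -> [2]
enqueue(8) -> [2, 8]
dequeue() returns 2 -> [8]
Final queue (front to back): [8]


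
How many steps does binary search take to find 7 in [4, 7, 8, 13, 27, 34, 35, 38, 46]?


Search for 7:
[0,8] mid=4 arr[4]=27
[0,3] mid=1 arr[1]=7
Total: 2 comparisons


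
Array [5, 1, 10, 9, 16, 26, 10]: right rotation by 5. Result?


Right rotate by 5: [10, 9, 16, 26, 10, 5, 1]


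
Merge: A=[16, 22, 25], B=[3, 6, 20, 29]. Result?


Compare heads, take smaller each step.
Merged: [3, 6, 16, 20, 22, 25, 29]


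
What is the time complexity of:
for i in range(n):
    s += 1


Per nesting level: O(n) = O(n)
Complexity: O(n)


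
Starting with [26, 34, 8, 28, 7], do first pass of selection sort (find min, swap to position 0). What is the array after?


After one pass: [7, 34, 8, 28, 26]


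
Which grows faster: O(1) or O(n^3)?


constant grows slower than cubic
O(1) is asymptotically smaller; O(n^3) grows faster


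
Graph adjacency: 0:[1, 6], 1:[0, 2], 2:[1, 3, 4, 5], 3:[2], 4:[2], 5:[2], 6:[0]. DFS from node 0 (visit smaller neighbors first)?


DFS stack-based: start with [0]
Visit order: [0, 1, 2, 3, 4, 5, 6]


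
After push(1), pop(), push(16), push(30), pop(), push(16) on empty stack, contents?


push(1) -> [1]
pop() returns 1 -> []
push(16) -> [16]
push(30) -> [16, 30]
pop() returns 30 -> [16]
push(16) -> [16, 16]
Final stack (bottom to top): [16, 16]


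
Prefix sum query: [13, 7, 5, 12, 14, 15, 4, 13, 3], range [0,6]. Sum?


Prefix sums: [0, 13, 20, 25, 37, 51, 66, 70, 83, 86]
Sum[0..6] = prefix[7] - prefix[0] = 70 - 0 = 70


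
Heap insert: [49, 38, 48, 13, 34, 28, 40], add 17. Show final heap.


Append 17: [49, 38, 48, 13, 34, 28, 40, 17]
Bubble up: swap idx 7(17) with idx 3(13)
Result: [49, 38, 48, 17, 34, 28, 40, 13]


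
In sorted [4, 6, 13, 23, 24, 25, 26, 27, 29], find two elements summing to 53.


Two pointers: lo=0, hi=8
Found pair: (24, 29) summing to 53


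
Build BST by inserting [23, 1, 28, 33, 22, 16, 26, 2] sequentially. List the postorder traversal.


Root = 23; build tree by BST insertion.
Postorder traversal: [2, 16, 22, 1, 26, 33, 28, 23]


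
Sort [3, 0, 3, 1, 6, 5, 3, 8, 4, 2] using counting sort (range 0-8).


Count array: [1, 1, 1, 3, 1, 1, 1, 0, 1]
Reconstruct: [0, 1, 2, 3, 3, 3, 4, 5, 6, 8]


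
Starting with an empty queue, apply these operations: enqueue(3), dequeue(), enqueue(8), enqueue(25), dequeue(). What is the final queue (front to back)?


enqueue(3) -> [3]
dequeue() returns 3 -> []
enqueue(8) -> [8]
enqueue(25) -> [8, 25]
dequeue() returns 8 -> [25]
Final queue (front to back): [25]


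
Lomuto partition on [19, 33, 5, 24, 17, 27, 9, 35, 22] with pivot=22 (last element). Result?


Elements <= 22 go left of pivot.
Result: [19, 5, 17, 9, 22, 27, 24, 35, 33], pivot at index 4


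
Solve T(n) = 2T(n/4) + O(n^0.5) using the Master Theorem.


a=2, b=4, c=0.5. log_4(2)=0.5 = c=0.5. Case 2: O(n^c log n) = O(sqrt(n) log n)
Complexity: O(sqrt(n) log n)


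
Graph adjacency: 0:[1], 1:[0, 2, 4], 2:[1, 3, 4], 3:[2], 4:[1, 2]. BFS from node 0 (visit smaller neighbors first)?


BFS queue: start with [0]
Visit order: [0, 1, 2, 4, 3]


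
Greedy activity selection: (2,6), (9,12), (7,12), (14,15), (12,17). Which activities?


Greedy: pick earliest-ending, then skip overlaps.
Selected (3 activities): [(2, 6), (9, 12), (14, 15)]


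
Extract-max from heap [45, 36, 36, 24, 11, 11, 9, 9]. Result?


Max = 45
Replace root with last, heapify down
Resulting heap: [36, 24, 36, 9, 11, 11, 9]


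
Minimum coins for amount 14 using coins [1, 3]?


dp[0]=0; dp[i]=1+min(dp[i-c] for c in coins)
...dp[9]=3, dp[10]=4, dp[11]=5, dp[12]=4, dp[13]=5, dp[14]=6
Minimum coins for 14 = 6


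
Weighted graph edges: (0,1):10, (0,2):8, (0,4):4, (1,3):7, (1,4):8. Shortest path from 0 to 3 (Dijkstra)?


Dijkstra from 0:
Distances: {0: 0, 1: 10, 2: 8, 3: 17, 4: 4}
Shortest distance to 3 = 17, path = [0, 1, 3]


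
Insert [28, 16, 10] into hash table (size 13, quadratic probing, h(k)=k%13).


Insertions: 28->slot 2; 16->slot 3; 10->slot 10
Table: [None, None, 28, 16, None, None, None, None, None, None, 10, None, None]


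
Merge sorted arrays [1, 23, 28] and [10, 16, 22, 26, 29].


Compare heads, take smaller each step.
Merged: [1, 10, 16, 22, 23, 26, 28, 29]


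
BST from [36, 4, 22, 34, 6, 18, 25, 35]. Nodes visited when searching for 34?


BST root = 36
Search for 34: compare at each node
Path: [36, 4, 22, 34]


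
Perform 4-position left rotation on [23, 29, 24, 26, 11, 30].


Left rotate by 4: [11, 30, 23, 29, 24, 26]


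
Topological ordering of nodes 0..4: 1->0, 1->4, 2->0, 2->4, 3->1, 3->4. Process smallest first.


Kahn's algorithm, process smallest node first
Order: [2, 3, 1, 0, 4]


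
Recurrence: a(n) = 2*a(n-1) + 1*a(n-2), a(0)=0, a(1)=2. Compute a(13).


Build bottom-up:
...a(11)=11482, a(12)=27720, a(13)=2*27720+1*11482=66922


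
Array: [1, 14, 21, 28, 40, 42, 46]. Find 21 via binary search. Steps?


Search for 21:
[0,6] mid=3 arr[3]=28
[0,2] mid=1 arr[1]=14
[2,2] mid=2 arr[2]=21
Total: 3 comparisons


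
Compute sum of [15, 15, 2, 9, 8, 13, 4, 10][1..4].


Prefix sums: [0, 15, 30, 32, 41, 49, 62, 66, 76]
Sum[1..4] = prefix[5] - prefix[1] = 49 - 15 = 34


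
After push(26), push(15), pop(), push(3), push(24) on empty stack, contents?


push(26) -> [26]
push(15) -> [26, 15]
pop() returns 15 -> [26]
push(3) -> [26, 3]
push(24) -> [26, 3, 24]
Final stack (bottom to top): [26, 3, 24]


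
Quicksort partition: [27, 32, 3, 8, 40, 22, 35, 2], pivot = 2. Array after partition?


Elements <= 2 go left of pivot.
Result: [2, 32, 3, 8, 40, 22, 35, 27], pivot at index 0


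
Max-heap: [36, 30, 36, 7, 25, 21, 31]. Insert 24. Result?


Append 24: [36, 30, 36, 7, 25, 21, 31, 24]
Bubble up: swap idx 7(24) with idx 3(7)
Result: [36, 30, 36, 24, 25, 21, 31, 7]


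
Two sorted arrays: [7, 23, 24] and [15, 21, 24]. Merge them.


Compare heads, take smaller each step.
Merged: [7, 15, 21, 23, 24, 24]


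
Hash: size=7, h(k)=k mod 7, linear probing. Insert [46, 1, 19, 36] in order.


Insertions: 46->slot 4; 1->slot 1; 19->slot 5; 36->slot 2
Table: [None, 1, 36, None, 46, 19, None]


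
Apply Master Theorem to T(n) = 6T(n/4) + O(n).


a=6, b=4, c=1. log_4(6)=1.292 > c=1. Case 1: O(n^log_b(a)) = O(n^1.292)
Complexity: O(n^1.292)


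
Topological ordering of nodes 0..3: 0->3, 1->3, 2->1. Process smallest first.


Kahn's algorithm, process smallest node first
Order: [0, 2, 1, 3]


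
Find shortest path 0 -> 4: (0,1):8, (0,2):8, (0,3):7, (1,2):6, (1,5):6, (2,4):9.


Dijkstra from 0:
Distances: {0: 0, 1: 8, 2: 8, 3: 7, 4: 17, 5: 14}
Shortest distance to 4 = 17, path = [0, 2, 4]


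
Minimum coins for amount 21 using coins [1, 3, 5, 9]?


dp[0]=0; dp[i]=1+min(dp[i-c] for c in coins)
...dp[16]=4, dp[17]=3, dp[18]=2, dp[19]=3, dp[20]=4, dp[21]=3
Minimum coins for 21 = 3


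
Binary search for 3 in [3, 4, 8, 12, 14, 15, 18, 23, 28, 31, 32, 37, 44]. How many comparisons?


Search for 3:
[0,12] mid=6 arr[6]=18
[0,5] mid=2 arr[2]=8
[0,1] mid=0 arr[0]=3
Total: 3 comparisons


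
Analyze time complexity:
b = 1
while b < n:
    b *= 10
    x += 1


Per nesting level: O(log n) = O(log n)
Complexity: O(log n)


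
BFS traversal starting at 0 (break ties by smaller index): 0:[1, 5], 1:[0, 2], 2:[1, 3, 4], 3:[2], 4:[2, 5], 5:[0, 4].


BFS queue: start with [0]
Visit order: [0, 1, 5, 2, 4, 3]


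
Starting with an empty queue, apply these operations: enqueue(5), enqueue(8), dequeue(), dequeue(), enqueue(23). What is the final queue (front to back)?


enqueue(5) -> [5]
enqueue(8) -> [5, 8]
dequeue() returns 5 -> [8]
dequeue() returns 8 -> []
enqueue(23) -> [23]
Final queue (front to back): [23]


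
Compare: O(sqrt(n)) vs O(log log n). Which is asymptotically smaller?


double-logarithmic grows slower than sublinear
O(log log n) is asymptotically smaller; O(sqrt(n)) grows faster


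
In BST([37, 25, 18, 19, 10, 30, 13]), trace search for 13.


BST root = 37
Search for 13: compare at each node
Path: [37, 25, 18, 10, 13]


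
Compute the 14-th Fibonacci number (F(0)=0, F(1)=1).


F(n)=F(n-1)+F(n-2)
...F(12)=144, F(13)=233, F(14)=377


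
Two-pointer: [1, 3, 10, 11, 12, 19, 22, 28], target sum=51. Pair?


Two pointers: lo=0, hi=7
No pair sums to 51


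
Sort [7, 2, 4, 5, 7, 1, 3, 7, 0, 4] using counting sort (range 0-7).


Count array: [1, 1, 1, 1, 2, 1, 0, 3]
Reconstruct: [0, 1, 2, 3, 4, 4, 5, 7, 7, 7]


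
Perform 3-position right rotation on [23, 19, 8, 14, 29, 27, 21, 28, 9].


Right rotate by 3: [21, 28, 9, 23, 19, 8, 14, 29, 27]


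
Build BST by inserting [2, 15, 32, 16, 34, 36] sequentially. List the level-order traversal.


Root = 2; build tree by BST insertion.
Level-Order traversal: [2, 15, 32, 16, 34, 36]


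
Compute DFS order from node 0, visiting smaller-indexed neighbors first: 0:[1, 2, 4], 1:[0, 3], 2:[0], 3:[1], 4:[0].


DFS stack-based: start with [0]
Visit order: [0, 1, 3, 2, 4]


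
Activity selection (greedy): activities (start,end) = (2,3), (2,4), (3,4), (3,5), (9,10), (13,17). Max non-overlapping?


Greedy: pick earliest-ending, then skip overlaps.
Selected (4 activities): [(2, 3), (3, 4), (9, 10), (13, 17)]


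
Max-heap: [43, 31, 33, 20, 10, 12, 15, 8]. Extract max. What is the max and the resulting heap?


Max = 43
Replace root with last, heapify down
Resulting heap: [33, 31, 15, 20, 10, 12, 8]


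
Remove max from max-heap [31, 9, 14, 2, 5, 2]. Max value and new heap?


Max = 31
Replace root with last, heapify down
Resulting heap: [14, 9, 2, 2, 5]


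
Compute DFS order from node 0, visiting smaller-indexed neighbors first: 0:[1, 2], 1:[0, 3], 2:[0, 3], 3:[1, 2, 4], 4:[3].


DFS stack-based: start with [0]
Visit order: [0, 1, 3, 2, 4]


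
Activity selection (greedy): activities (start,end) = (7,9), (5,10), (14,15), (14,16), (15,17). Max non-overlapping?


Greedy: pick earliest-ending, then skip overlaps.
Selected (3 activities): [(7, 9), (14, 15), (15, 17)]


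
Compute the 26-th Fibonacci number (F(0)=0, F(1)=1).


F(n)=F(n-1)+F(n-2)
...F(24)=46368, F(25)=75025, F(26)=121393


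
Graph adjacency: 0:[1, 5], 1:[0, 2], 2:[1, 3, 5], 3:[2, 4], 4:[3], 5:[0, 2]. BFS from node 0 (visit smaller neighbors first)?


BFS queue: start with [0]
Visit order: [0, 1, 5, 2, 3, 4]


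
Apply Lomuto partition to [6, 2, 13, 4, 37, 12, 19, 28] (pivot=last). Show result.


Elements <= 28 go left of pivot.
Result: [6, 2, 13, 4, 12, 19, 28, 37], pivot at index 6


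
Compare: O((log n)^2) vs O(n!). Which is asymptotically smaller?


polylogarithmic grows slower than factorial
O((log n)^2) is asymptotically smaller; O(n!) grows faster


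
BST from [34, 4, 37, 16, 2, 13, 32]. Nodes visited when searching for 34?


BST root = 34
Search for 34: compare at each node
Path: [34]


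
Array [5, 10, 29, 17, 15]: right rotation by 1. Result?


Right rotate by 1: [15, 5, 10, 29, 17]


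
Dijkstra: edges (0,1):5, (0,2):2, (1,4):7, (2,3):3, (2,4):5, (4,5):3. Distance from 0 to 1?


Dijkstra from 0:
Distances: {0: 0, 1: 5, 2: 2, 3: 5, 4: 7, 5: 10}
Shortest distance to 1 = 5, path = [0, 1]


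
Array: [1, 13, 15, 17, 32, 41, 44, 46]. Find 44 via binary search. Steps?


Search for 44:
[0,7] mid=3 arr[3]=17
[4,7] mid=5 arr[5]=41
[6,7] mid=6 arr[6]=44
Total: 3 comparisons


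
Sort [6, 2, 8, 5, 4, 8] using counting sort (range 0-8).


Count array: [0, 0, 1, 0, 1, 1, 1, 0, 2]
Reconstruct: [2, 4, 5, 6, 8, 8]


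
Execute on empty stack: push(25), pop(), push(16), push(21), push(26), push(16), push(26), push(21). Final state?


push(25) -> [25]
pop() returns 25 -> []
push(16) -> [16]
push(21) -> [16, 21]
push(26) -> [16, 21, 26]
push(16) -> [16, 21, 26, 16]
push(26) -> [16, 21, 26, 16, 26]
push(21) -> [16, 21, 26, 16, 26, 21]
Final stack (bottom to top): [16, 21, 26, 16, 26, 21]


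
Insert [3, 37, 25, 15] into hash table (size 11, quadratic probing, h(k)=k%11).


Insertions: 3->slot 3; 37->slot 4; 25->slot 7; 15->slot 5
Table: [None, None, None, 3, 37, 15, None, 25, None, None, None]


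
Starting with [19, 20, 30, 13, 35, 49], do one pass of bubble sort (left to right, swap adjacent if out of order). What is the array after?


After one pass: [19, 20, 13, 30, 35, 49]


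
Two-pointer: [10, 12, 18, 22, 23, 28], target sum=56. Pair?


Two pointers: lo=0, hi=5
No pair sums to 56


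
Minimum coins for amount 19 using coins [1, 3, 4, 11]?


dp[0]=0; dp[i]=1+min(dp[i-c] for c in coins)
...dp[14]=2, dp[15]=2, dp[16]=3, dp[17]=3, dp[18]=3, dp[19]=3
Minimum coins for 19 = 3


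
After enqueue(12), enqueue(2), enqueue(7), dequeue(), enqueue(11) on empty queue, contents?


enqueue(12) -> [12]
enqueue(2) -> [12, 2]
enqueue(7) -> [12, 2, 7]
dequeue() returns 12 -> [2, 7]
enqueue(11) -> [2, 7, 11]
Final queue (front to back): [2, 7, 11]


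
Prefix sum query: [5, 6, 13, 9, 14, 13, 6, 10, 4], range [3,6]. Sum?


Prefix sums: [0, 5, 11, 24, 33, 47, 60, 66, 76, 80]
Sum[3..6] = prefix[7] - prefix[3] = 66 - 24 = 42


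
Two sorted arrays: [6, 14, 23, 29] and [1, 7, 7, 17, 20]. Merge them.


Compare heads, take smaller each step.
Merged: [1, 6, 7, 7, 14, 17, 20, 23, 29]


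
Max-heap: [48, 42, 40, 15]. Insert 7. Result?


Append 7: [48, 42, 40, 15, 7]
Bubble up: no swaps needed
Result: [48, 42, 40, 15, 7]


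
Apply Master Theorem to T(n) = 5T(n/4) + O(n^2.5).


a=5, b=4, c=2.5. log_4(5)=1.161 < c=2.5. Case 3: O(n^c) = O(n^2.500)
Complexity: O(n^2.500)


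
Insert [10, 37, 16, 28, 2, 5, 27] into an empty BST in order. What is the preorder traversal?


Root = 10; build tree by BST insertion.
Preorder traversal: [10, 2, 5, 37, 16, 28, 27]


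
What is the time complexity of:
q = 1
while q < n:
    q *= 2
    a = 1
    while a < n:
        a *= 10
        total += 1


Per nesting level: O(log n) * O(log n) = O((log n)^2)
Complexity: O((log n)^2)


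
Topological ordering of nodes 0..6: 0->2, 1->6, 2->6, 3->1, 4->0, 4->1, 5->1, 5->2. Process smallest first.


Kahn's algorithm, process smallest node first
Order: [3, 4, 0, 5, 1, 2, 6]


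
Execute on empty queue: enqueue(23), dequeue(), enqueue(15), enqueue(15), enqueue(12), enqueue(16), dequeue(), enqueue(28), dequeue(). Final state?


enqueue(23) -> [23]
dequeue() returns 23 -> []
enqueue(15) -> [15]
enqueue(15) -> [15, 15]
enqueue(12) -> [15, 15, 12]
enqueue(16) -> [15, 15, 12, 16]
dequeue() returns 15 -> [15, 12, 16]
enqueue(28) -> [15, 12, 16, 28]
dequeue() returns 15 -> [12, 16, 28]
Final queue (front to back): [12, 16, 28]


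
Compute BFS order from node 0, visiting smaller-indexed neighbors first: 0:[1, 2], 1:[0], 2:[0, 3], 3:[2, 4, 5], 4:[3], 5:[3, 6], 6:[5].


BFS queue: start with [0]
Visit order: [0, 1, 2, 3, 4, 5, 6]


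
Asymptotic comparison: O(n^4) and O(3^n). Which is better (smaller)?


quartic grows slower than exponential (base 3)
O(n^4) is asymptotically smaller; O(3^n) grows faster


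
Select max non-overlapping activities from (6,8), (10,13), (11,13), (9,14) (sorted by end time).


Greedy: pick earliest-ending, then skip overlaps.
Selected (2 activities): [(6, 8), (10, 13)]


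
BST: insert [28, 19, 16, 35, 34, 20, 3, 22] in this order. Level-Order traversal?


Root = 28; build tree by BST insertion.
Level-Order traversal: [28, 19, 35, 16, 20, 34, 3, 22]


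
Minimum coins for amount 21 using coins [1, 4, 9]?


dp[0]=0; dp[i]=1+min(dp[i-c] for c in coins)
...dp[16]=4, dp[17]=3, dp[18]=2, dp[19]=3, dp[20]=4, dp[21]=4
Minimum coins for 21 = 4


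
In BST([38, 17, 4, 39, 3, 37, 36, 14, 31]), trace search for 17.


BST root = 38
Search for 17: compare at each node
Path: [38, 17]


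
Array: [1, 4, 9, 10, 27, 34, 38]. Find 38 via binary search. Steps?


Search for 38:
[0,6] mid=3 arr[3]=10
[4,6] mid=5 arr[5]=34
[6,6] mid=6 arr[6]=38
Total: 3 comparisons


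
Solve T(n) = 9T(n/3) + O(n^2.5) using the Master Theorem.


a=9, b=3, c=2.5. log_3(9)=2 < c=2.5. Case 3: O(n^c) = O(n^2.500)
Complexity: O(n^2.500)


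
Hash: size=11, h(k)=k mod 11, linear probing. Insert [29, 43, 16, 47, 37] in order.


Insertions: 29->slot 7; 43->slot 10; 16->slot 5; 47->slot 3; 37->slot 4
Table: [None, None, None, 47, 37, 16, None, 29, None, None, 43]
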